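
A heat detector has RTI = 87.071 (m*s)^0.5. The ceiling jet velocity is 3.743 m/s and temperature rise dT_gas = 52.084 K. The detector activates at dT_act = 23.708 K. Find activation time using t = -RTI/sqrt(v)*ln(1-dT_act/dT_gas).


dT_act/dT_gas = 0.45519
ln(1 - 0.45519) = -0.60731
t = -87.071 / sqrt(3.743) * -0.60731 = 27.332 s

27.332 s


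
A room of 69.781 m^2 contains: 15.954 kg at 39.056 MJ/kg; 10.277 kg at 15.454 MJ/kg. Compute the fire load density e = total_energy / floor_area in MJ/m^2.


Total energy = 15.954*39.056 + 10.277*15.454
= 623.0994 + 158.8208
= 781.9202 MJ
e = 781.9202 / 69.781 = 11.205 MJ/m^2

11.205 MJ/m^2


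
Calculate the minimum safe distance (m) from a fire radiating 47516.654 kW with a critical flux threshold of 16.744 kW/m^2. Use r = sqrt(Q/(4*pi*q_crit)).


4*pi*q_crit = 210.41
Q/(4*pi*q_crit) = 225.83
r = sqrt(225.83) = 15.028 m

15.028 m


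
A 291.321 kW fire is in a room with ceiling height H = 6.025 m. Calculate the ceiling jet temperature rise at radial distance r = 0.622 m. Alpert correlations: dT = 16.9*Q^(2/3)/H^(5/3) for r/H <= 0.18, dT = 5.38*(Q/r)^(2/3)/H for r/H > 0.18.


r/H = 0.622 / 6.025 = 0.10324
r/H <= 0.18, so dT = 16.9*Q^(2/3)/H^(5/3)
Q^(2/3) = 43.946
H^(5/3) = 19.949
dT = 16.9 * 43.946 / 19.949 = 37.228 K

37.228 K


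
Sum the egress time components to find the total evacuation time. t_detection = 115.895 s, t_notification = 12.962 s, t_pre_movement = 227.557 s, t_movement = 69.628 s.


Total = 115.895 + 12.962 + 227.557 + 69.628 = 426.042 s

426.042 s


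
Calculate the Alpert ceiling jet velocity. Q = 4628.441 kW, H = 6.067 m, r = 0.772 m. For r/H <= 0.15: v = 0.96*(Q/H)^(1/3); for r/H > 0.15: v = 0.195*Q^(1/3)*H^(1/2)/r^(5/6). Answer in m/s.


r/H = 0.772 / 6.067 = 0.12725
r/H <= 0.15, so v = 0.96*(Q/H)^(1/3)
Q/H = 762.89
(Q/H)^(1/3) = 9.1373
v = 0.96 * 9.1373 = 8.7719 m/s

8.7719 m/s


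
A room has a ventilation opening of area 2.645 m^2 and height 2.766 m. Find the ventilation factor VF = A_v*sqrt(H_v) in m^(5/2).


sqrt(H_v) = 1.6631
VF = 2.645 * 1.6631 = 4.3990 m^(5/2)

4.3990 m^(5/2)


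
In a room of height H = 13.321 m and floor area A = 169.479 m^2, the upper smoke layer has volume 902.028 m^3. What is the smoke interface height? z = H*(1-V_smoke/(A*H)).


V/(A*H) = 0.39955
1 - 0.39955 = 0.60045
z = 13.321 * 0.60045 = 7.9986 m

7.9986 m


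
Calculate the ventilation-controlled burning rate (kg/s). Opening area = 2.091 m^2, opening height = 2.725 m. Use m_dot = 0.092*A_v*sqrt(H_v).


sqrt(H_v) = 1.6508
m_dot = 0.092 * 2.091 * 1.6508 = 0.31756 kg/s

0.31756 kg/s


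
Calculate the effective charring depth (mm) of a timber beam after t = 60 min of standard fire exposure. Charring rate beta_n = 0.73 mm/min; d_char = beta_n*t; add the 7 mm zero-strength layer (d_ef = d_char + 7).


d_char = 0.73 * 60 = 43.8 mm
d_ef = 43.8 + 1.0*7 = 50.8 mm

50.8 mm


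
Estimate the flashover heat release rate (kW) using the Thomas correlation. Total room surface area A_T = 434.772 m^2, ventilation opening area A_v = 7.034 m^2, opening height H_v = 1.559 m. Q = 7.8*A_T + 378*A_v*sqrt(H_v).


7.8*A_T = 3391.2
sqrt(H_v) = 1.2486
378*A_v*sqrt(H_v) = 3319.8
Q = 3391.2 + 3319.8 = 6711.1 kW

6711.1 kW


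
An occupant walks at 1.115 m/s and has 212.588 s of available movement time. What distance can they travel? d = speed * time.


d = 1.115 * 212.588 = 237.04 m

237.04 m


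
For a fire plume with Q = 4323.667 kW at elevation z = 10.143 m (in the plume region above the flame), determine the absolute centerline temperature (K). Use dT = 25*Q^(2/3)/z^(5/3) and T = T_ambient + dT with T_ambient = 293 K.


Q^(2/3) = 265.40
z^(5/3) = 47.527
dT = 25 * 265.40 / 47.527 = 139.60 K
T = 293 + 139.60 = 432.60 K

432.60 K


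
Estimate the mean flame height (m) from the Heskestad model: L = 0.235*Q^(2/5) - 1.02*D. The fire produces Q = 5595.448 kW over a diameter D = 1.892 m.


Q^(2/5) = 31.560
0.235 * Q^(2/5) = 7.4165
1.02 * D = 1.9298
L = 5.4867 m

5.4867 m


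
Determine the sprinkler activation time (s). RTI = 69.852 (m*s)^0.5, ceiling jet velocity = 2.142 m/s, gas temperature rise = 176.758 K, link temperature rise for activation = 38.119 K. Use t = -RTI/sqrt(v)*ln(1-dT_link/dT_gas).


dT_link/dT_gas = 0.21566
ln(1 - 0.21566) = -0.24291
t = -69.852 / sqrt(2.142) * -0.24291 = 11.593 s

11.593 s


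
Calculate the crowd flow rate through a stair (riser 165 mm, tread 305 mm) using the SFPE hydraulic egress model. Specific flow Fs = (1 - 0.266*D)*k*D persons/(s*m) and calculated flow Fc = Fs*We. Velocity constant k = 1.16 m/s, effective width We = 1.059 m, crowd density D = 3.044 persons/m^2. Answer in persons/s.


1 - 0.266*D = 1 - 0.266*3.044 = 0.19030
Fs = 0.19030 * 1.16 * 3.044 = 0.67194 persons/(s*m)
Fc = 0.67194 * 1.059 = 0.71159 persons/s

0.71159 persons/s


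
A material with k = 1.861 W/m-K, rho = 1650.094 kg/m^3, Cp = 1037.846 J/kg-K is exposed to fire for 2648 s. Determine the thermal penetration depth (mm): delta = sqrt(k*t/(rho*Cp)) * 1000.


alpha = 1.861 / (1650.094 * 1037.846) = 1.0867e-06 m^2/s
alpha * t = 0.0028775
delta = sqrt(0.0028775) * 1000 = 53.643 mm

53.643 mm


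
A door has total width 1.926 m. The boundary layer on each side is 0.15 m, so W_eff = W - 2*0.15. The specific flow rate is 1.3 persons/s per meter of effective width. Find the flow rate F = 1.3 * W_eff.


W_eff = 1.926 - 0.30 = 1.626 m
F = 1.3 * 1.626 = 2.1138 persons/s

2.1138 persons/s


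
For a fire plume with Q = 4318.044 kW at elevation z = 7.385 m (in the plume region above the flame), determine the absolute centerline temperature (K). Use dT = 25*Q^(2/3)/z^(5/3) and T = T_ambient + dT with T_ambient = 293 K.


Q^(2/3) = 265.17
z^(5/3) = 28.006
dT = 25 * 265.17 / 28.006 = 236.71 K
T = 293 + 236.71 = 529.71 K

529.71 K


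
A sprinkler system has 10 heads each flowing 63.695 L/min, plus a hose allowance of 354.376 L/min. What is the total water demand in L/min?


Sprinkler demand = 10 * 63.695 = 636.95 L/min
Total = 636.95 + 354.376 = 991.326 L/min

991.326 L/min


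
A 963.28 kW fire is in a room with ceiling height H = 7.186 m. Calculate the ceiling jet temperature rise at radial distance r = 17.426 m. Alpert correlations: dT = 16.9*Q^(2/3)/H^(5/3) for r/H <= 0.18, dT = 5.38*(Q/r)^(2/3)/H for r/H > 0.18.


r/H = 17.426 / 7.186 = 2.4250
r/H > 0.18, so dT = 5.38*(Q/r)^(2/3)/H
Q/r = 55.278
(Q/r)^(2/3) = 14.511
dT = 5.38 * 14.511 / 7.186 = 10.864 K

10.864 K


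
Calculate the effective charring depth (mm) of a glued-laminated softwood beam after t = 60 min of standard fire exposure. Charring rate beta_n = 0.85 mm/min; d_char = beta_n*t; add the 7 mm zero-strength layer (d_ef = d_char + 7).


d_char = 0.85 * 60 = 51 mm
d_ef = 51 + 1.0*7 = 58 mm

58 mm


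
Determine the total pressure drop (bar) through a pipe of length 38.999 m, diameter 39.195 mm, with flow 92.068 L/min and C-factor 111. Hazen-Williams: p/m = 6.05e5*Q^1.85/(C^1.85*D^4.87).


Q^1.85 = 4301.3
C^1.85 = 6079.2
D^4.87 = 5.7416e+07
p/m = 0.0074555 bar/m
p_total = 0.0074555 * 38.999 = 0.29076 bar

0.29076 bar


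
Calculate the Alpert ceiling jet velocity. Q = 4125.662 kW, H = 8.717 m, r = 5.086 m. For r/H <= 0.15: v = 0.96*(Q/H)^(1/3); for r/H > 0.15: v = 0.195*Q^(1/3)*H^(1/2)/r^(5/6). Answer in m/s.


r/H = 5.086 / 8.717 = 0.58346
r/H > 0.15, so v = 0.195*Q^(1/3)*H^(1/2)/r^(5/6)
Q^(1/3) = 16.039
H^(1/2) = 2.9525
r^(5/6) = 3.8783
v = 0.195 * 16.039 * 2.9525 / 3.8783 = 2.3809 m/s

2.3809 m/s


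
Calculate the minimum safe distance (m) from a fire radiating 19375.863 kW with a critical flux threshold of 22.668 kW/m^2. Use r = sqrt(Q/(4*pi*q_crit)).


4*pi*q_crit = 284.85
Q/(4*pi*q_crit) = 68.020
r = sqrt(68.020) = 8.2474 m

8.2474 m


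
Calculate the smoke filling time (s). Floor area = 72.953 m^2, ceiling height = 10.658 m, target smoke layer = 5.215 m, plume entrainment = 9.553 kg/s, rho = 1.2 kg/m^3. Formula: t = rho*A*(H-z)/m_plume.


H - z = 5.443 m
t = 1.2 * 72.953 * 5.443 / 9.553 = 49.880 s

49.880 s


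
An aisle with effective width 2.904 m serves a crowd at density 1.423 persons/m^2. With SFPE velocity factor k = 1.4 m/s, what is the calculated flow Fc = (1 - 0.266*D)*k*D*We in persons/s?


1 - 0.266*D = 1 - 0.266*1.423 = 0.62148
Fs = 0.62148 * 1.4 * 1.423 = 1.2381 persons/(s*m)
Fc = 1.2381 * 2.904 = 3.5955 persons/s

3.5955 persons/s


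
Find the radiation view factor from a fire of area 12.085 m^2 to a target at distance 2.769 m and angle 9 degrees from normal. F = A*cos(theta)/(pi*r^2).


cos(9 deg) = 0.98769
pi*r^2 = 24.088
F = 12.085 * 0.98769 / 24.088 = 0.49553

0.49553


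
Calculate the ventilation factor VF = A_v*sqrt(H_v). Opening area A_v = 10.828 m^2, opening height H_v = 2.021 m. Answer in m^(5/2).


sqrt(H_v) = 1.4216
VF = 10.828 * 1.4216 = 15.393 m^(5/2)

15.393 m^(5/2)


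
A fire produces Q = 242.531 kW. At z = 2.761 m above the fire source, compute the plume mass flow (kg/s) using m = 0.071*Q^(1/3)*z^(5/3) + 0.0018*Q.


Q^(1/3) = 6.2362
z^(5/3) = 5.4339
First term = 0.071 * 6.2362 * 5.4339 = 2.4060
Second term = 0.0018 * 242.531 = 0.43656
m = 2.8425 kg/s

2.8425 kg/s


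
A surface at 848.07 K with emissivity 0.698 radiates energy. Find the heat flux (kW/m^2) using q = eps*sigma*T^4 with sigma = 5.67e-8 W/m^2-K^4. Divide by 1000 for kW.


T^4 = 5.1728e+11
q = 0.698 * 5.67e-8 * 5.1728e+11 / 1000 = 20.472 kW/m^2

20.472 kW/m^2


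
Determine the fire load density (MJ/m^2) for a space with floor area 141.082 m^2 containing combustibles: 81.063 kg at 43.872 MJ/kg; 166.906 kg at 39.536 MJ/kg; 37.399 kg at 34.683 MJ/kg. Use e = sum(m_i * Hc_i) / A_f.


Total energy = 81.063*43.872 + 166.906*39.536 + 37.399*34.683
= 3556.396 + 6598.796 + 1297.110
= 11452.30 MJ
e = 11452.30 / 141.082 = 81.175 MJ/m^2

81.175 MJ/m^2


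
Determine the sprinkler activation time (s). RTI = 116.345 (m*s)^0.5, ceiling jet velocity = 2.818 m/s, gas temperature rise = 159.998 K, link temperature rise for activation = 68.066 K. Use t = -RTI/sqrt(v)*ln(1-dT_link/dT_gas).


dT_link/dT_gas = 0.42542
ln(1 - 0.42542) = -0.55411
t = -116.345 / sqrt(2.818) * -0.55411 = 38.404 s

38.404 s


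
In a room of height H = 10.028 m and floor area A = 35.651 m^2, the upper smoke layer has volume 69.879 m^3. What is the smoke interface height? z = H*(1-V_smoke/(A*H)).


V/(A*H) = 0.19546
1 - 0.19546 = 0.80454
z = 10.028 * 0.80454 = 8.0679 m

8.0679 m


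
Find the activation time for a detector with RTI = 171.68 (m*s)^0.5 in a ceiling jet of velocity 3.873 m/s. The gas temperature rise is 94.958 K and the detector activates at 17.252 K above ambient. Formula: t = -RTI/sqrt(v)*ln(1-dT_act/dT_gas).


dT_act/dT_gas = 0.18168
ln(1 - 0.18168) = -0.20050
t = -171.68 / sqrt(3.873) * -0.20050 = 17.491 s

17.491 s


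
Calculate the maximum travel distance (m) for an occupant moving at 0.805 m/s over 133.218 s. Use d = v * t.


d = 0.805 * 133.218 = 107.24 m

107.24 m


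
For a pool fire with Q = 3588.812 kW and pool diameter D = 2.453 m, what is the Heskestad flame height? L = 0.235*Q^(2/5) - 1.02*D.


Q^(2/5) = 26.423
0.235 * Q^(2/5) = 6.2094
1.02 * D = 2.5021
L = 3.7073 m

3.7073 m


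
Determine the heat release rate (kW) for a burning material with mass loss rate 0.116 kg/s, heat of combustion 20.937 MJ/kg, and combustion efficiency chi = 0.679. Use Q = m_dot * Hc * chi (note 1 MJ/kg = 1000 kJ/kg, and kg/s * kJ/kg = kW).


Hc = 20.937 MJ/kg = 20.937 * 1000 kJ/kg = 20937 kJ/kg
Q = 0.116 kg/s * 20937 kJ/kg * 0.679 = 1649.1 kW

1649.1 kW


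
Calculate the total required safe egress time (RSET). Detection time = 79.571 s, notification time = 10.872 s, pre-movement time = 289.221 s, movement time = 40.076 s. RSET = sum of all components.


Total = 79.571 + 10.872 + 289.221 + 40.076 = 419.74 s

419.74 s


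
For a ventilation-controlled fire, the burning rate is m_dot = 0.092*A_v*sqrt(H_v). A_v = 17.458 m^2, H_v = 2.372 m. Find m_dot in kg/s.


sqrt(H_v) = 1.5401
m_dot = 0.092 * 17.458 * 1.5401 = 2.4737 kg/s

2.4737 kg/s


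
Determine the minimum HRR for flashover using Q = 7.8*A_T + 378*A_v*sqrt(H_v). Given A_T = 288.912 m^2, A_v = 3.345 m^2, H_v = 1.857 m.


7.8*A_T = 2253.5
sqrt(H_v) = 1.3627
378*A_v*sqrt(H_v) = 1723.0
Q = 2253.5 + 1723.0 = 3976.5 kW

3976.5 kW


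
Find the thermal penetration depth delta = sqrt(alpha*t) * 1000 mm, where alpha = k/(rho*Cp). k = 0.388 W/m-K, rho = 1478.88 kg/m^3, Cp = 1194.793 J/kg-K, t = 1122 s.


alpha = 0.388 / (1478.88 * 1194.793) = 2.1959e-07 m^2/s
alpha * t = 0.00024638
delta = sqrt(0.00024638) * 1000 = 15.696 mm

15.696 mm


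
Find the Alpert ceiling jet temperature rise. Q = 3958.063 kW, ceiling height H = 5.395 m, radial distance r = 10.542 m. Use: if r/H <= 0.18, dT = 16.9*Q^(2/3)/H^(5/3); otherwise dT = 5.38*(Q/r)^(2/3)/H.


r/H = 10.542 / 5.395 = 1.9540
r/H > 0.18, so dT = 5.38*(Q/r)^(2/3)/H
Q/r = 375.46
(Q/r)^(2/3) = 52.044
dT = 5.38 * 52.044 / 5.395 = 51.900 K

51.900 K


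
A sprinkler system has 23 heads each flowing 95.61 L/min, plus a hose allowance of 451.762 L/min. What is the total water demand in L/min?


Sprinkler demand = 23 * 95.61 = 2199.03 L/min
Total = 2199.03 + 451.762 = 2650.792 L/min

2650.792 L/min


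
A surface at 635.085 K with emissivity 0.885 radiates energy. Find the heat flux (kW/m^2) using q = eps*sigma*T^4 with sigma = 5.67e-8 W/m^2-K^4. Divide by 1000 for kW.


T^4 = 1.6268e+11
q = 0.885 * 5.67e-8 * 1.6268e+11 / 1000 = 8.1631 kW/m^2

8.1631 kW/m^2


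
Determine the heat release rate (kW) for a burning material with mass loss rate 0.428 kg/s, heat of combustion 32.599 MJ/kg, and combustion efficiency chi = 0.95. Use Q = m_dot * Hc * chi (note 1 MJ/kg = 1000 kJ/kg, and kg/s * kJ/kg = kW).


Hc = 32.599 MJ/kg = 32.599 * 1000 kJ/kg = 32599 kJ/kg
Q = 0.428 kg/s * 32599 kJ/kg * 0.95 = 13255 kW

13255 kW


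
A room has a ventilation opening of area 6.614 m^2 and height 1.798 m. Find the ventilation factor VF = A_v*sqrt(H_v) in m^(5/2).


sqrt(H_v) = 1.3409
VF = 6.614 * 1.3409 = 8.8687 m^(5/2)

8.8687 m^(5/2)


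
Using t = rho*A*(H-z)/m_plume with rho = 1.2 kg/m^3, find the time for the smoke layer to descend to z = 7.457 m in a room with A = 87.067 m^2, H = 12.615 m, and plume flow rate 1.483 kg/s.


H - z = 5.158 m
t = 1.2 * 87.067 * 5.158 / 1.483 = 363.39 s

363.39 s


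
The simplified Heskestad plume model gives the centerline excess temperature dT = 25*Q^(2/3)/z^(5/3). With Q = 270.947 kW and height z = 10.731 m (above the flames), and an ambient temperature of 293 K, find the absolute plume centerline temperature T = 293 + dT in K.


Q^(2/3) = 41.872
z^(5/3) = 52.208
dT = 25 * 41.872 / 52.208 = 20.051 K
T = 293 + 20.051 = 313.05 K

313.05 K


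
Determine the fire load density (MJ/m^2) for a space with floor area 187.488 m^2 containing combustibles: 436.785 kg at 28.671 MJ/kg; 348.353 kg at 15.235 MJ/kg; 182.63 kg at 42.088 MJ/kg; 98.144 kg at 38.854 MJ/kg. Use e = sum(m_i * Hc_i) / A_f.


Total energy = 436.785*28.671 + 348.353*15.235 + 182.63*42.088 + 98.144*38.854
= 12523.06 + 5307.158 + 7686.531 + 3813.287
= 29330.04 MJ
e = 29330.04 / 187.488 = 156.44 MJ/m^2

156.44 MJ/m^2


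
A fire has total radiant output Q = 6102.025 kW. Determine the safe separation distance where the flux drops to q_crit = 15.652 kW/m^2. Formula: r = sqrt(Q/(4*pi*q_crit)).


4*pi*q_crit = 196.69
Q/(4*pi*q_crit) = 31.024
r = sqrt(31.024) = 5.5699 m

5.5699 m


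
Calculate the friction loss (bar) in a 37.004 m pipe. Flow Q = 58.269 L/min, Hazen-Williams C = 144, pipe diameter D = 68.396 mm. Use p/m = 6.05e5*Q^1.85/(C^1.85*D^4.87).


Q^1.85 = 1845.3
C^1.85 = 9839.4
D^4.87 = 8.6417e+08
p/m = 0.00013129 bar/m
p_total = 0.00013129 * 37.004 = 0.0048584 bar

0.0048584 bar


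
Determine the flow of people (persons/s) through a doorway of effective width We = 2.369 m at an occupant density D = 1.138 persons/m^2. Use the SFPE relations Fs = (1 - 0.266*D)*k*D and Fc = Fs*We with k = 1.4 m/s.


1 - 0.266*D = 1 - 0.266*1.138 = 0.69729
Fs = 0.69729 * 1.4 * 1.138 = 1.1109 persons/(s*m)
Fc = 1.1109 * 2.369 = 2.6318 persons/s

2.6318 persons/s


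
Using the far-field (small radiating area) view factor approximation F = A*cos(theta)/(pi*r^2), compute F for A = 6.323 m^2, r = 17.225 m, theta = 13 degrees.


cos(13 deg) = 0.97437
pi*r^2 = 932.11
F = 6.323 * 0.97437 / 932.11 = 0.0066097

0.0066097


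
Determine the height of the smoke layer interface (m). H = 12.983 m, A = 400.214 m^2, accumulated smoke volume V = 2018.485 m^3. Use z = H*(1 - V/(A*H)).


V/(A*H) = 0.38847
1 - 0.38847 = 0.61153
z = 12.983 * 0.61153 = 7.9395 m

7.9395 m


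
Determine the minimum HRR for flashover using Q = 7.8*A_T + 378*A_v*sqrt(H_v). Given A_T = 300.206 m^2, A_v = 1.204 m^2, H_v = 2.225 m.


7.8*A_T = 2341.6
sqrt(H_v) = 1.4916
378*A_v*sqrt(H_v) = 678.86
Q = 2341.6 + 678.86 = 3020.5 kW

3020.5 kW


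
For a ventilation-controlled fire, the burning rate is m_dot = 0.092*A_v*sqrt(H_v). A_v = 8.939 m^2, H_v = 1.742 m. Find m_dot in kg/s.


sqrt(H_v) = 1.3198
m_dot = 0.092 * 8.939 * 1.3198 = 1.0854 kg/s

1.0854 kg/s


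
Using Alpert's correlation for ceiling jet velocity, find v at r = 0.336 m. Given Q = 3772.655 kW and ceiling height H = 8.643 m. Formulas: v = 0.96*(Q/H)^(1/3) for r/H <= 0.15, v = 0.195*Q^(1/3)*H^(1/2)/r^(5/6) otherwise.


r/H = 0.336 / 8.643 = 0.038875
r/H <= 0.15, so v = 0.96*(Q/H)^(1/3)
Q/H = 436.50
(Q/H)^(1/3) = 7.5857
v = 0.96 * 7.5857 = 7.2822 m/s

7.2822 m/s


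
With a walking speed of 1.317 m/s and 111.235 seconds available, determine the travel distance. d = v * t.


d = 1.317 * 111.235 = 146.50 m

146.50 m


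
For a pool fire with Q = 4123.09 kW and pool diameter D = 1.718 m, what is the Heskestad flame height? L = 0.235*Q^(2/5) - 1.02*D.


Q^(2/5) = 27.931
0.235 * Q^(2/5) = 6.5638
1.02 * D = 1.7524
L = 4.8115 m

4.8115 m


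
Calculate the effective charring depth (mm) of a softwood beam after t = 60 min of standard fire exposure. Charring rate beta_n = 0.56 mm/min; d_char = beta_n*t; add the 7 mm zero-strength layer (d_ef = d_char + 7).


d_char = 0.56 * 60 = 33.6 mm
d_ef = 33.6 + 1.0*7 = 40.6 mm

40.6 mm


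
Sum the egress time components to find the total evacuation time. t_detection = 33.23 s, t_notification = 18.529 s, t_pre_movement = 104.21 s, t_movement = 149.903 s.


Total = 33.23 + 18.529 + 104.21 + 149.903 = 305.872 s

305.872 s


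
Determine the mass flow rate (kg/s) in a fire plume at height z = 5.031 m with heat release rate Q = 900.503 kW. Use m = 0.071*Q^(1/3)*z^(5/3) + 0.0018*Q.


Q^(1/3) = 9.6567
z^(5/3) = 14.771
First term = 0.071 * 9.6567 * 14.771 = 10.128
Second term = 0.0018 * 900.503 = 1.6209
m = 11.749 kg/s

11.749 kg/s


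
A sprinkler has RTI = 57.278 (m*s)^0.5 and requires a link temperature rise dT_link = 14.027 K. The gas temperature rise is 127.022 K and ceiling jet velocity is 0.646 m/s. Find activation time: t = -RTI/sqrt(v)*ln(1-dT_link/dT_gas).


dT_link/dT_gas = 0.11043
ln(1 - 0.11043) = -0.11702
t = -57.278 / sqrt(0.646) * -0.11702 = 8.3391 s

8.3391 s


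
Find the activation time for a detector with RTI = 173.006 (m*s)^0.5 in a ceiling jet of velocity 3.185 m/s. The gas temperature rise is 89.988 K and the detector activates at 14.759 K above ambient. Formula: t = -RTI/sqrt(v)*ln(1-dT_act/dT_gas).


dT_act/dT_gas = 0.16401
ln(1 - 0.16401) = -0.17914
t = -173.006 / sqrt(3.185) * -0.17914 = 17.366 s

17.366 s


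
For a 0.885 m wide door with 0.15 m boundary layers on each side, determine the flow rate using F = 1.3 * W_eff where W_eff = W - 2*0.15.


W_eff = 0.885 - 0.30 = 0.585 m
F = 1.3 * 0.585 = 0.76050 persons/s

0.76050 persons/s


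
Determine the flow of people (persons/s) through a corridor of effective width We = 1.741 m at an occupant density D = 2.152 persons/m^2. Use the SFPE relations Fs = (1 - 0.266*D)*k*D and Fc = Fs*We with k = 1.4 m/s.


1 - 0.266*D = 1 - 0.266*2.152 = 0.42757
Fs = 0.42757 * 1.4 * 2.152 = 1.2882 persons/(s*m)
Fc = 1.2882 * 1.741 = 2.2427 persons/s

2.2427 persons/s


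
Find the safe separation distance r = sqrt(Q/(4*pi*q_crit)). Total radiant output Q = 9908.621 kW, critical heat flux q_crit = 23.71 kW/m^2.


4*pi*q_crit = 297.95
Q/(4*pi*q_crit) = 33.256
r = sqrt(33.256) = 5.7668 m

5.7668 m


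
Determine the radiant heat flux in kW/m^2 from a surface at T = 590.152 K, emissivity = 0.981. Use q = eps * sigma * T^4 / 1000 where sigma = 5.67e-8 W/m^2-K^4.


T^4 = 1.2130e+11
q = 0.981 * 5.67e-8 * 1.2130e+11 / 1000 = 6.7470 kW/m^2

6.7470 kW/m^2


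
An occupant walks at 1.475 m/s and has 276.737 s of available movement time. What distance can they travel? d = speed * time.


d = 1.475 * 276.737 = 408.19 m

408.19 m


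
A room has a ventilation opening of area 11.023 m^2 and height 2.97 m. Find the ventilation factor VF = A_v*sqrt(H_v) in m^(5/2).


sqrt(H_v) = 1.7234
VF = 11.023 * 1.7234 = 18.997 m^(5/2)

18.997 m^(5/2)


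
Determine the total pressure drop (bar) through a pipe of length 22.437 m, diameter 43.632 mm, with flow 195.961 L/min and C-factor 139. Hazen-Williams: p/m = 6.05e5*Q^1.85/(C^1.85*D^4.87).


Q^1.85 = 17399
C^1.85 = 9216.7
D^4.87 = 9.6795e+07
p/m = 0.011799 bar/m
p_total = 0.011799 * 22.437 = 0.26473 bar

0.26473 bar


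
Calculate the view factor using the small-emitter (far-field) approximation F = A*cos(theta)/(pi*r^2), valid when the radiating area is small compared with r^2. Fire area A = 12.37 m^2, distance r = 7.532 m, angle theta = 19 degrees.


cos(19 deg) = 0.94552
pi*r^2 = 178.23
F = 12.37 * 0.94552 / 178.23 = 0.065625

0.065625


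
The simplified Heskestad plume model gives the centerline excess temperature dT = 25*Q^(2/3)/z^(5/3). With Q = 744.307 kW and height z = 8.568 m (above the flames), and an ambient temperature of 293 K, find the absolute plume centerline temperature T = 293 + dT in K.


Q^(2/3) = 82.130
z^(5/3) = 35.876
dT = 25 * 82.130 / 35.876 = 57.232 K
T = 293 + 57.232 = 350.23 K

350.23 K


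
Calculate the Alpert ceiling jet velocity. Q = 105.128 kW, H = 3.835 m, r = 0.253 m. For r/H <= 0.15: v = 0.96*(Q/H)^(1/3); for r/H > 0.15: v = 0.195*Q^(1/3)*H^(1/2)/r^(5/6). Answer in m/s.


r/H = 0.253 / 3.835 = 0.065971
r/H <= 0.15, so v = 0.96*(Q/H)^(1/3)
Q/H = 27.413
(Q/H)^(1/3) = 3.0152
v = 0.96 * 3.0152 = 2.8946 m/s

2.8946 m/s


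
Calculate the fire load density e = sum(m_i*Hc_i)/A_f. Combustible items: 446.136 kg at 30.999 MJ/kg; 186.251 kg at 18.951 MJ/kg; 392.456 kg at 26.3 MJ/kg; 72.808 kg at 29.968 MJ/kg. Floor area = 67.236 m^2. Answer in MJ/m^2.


Total energy = 446.136*30.999 + 186.251*18.951 + 392.456*26.3 + 72.808*29.968
= 13829.77 + 3529.643 + 10321.59 + 2181.910
= 29862.92 MJ
e = 29862.92 / 67.236 = 444.15 MJ/m^2

444.15 MJ/m^2


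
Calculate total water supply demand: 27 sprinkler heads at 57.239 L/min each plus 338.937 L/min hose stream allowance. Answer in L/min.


Sprinkler demand = 27 * 57.239 = 1545.453 L/min
Total = 1545.453 + 338.937 = 1884.39 L/min

1884.39 L/min


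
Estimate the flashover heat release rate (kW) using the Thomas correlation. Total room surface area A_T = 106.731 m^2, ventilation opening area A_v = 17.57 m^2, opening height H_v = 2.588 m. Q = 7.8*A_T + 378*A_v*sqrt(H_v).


7.8*A_T = 832.50
sqrt(H_v) = 1.6087
378*A_v*sqrt(H_v) = 10684
Q = 832.50 + 10684 = 11517 kW

11517 kW


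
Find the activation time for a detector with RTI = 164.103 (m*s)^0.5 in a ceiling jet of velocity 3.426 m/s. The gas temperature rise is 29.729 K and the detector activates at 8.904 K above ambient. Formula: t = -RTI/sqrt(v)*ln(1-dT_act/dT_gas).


dT_act/dT_gas = 0.29951
ln(1 - 0.29951) = -0.35597
t = -164.103 / sqrt(3.426) * -0.35597 = 31.560 s

31.560 s


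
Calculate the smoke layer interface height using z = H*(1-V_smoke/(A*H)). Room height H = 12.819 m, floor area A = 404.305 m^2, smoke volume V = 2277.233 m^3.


V/(A*H) = 0.43938
1 - 0.43938 = 0.56062
z = 12.819 * 0.56062 = 7.1865 m

7.1865 m


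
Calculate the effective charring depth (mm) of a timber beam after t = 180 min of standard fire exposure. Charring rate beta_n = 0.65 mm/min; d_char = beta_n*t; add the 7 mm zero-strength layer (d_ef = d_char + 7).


d_char = 0.65 * 180 = 117 mm
d_ef = 117 + 1.0*7 = 124 mm

124 mm


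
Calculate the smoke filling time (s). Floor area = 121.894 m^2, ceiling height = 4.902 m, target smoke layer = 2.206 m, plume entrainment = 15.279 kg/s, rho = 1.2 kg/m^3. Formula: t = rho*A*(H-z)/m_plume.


H - z = 2.696 m
t = 1.2 * 121.894 * 2.696 / 15.279 = 25.810 s

25.810 s


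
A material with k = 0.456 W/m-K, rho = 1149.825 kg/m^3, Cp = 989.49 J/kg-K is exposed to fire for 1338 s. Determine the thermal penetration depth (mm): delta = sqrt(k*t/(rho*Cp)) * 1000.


alpha = 0.456 / (1149.825 * 989.49) = 4.0079e-07 m^2/s
alpha * t = 0.00053626
delta = sqrt(0.00053626) * 1000 = 23.157 mm

23.157 mm


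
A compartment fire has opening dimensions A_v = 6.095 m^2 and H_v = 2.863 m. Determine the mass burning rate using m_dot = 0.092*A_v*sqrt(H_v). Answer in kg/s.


sqrt(H_v) = 1.6920
m_dot = 0.092 * 6.095 * 1.6920 = 0.94879 kg/s

0.94879 kg/s


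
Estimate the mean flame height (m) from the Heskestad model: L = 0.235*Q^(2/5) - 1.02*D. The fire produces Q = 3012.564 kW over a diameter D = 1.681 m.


Q^(2/5) = 24.636
0.235 * Q^(2/5) = 5.7895
1.02 * D = 1.7146
L = 4.0749 m

4.0749 m


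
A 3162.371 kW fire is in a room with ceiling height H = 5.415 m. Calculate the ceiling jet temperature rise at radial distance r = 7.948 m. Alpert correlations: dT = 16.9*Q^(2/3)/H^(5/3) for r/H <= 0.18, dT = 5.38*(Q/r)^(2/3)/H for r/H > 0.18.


r/H = 7.948 / 5.415 = 1.4678
r/H > 0.18, so dT = 5.38*(Q/r)^(2/3)/H
Q/r = 397.88
(Q/r)^(2/3) = 54.097
dT = 5.38 * 54.097 / 5.415 = 53.747 K

53.747 K


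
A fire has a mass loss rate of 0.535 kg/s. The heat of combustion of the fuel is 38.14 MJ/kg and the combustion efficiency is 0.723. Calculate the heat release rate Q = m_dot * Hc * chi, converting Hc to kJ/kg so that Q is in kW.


Hc = 38.14 MJ/kg = 38.14 * 1000 kJ/kg = 38140 kJ/kg
Q = 0.535 kg/s * 38140 kJ/kg * 0.723 = 14753 kW

14753 kW


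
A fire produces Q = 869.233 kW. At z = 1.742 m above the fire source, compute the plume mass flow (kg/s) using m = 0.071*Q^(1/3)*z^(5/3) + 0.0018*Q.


Q^(1/3) = 9.5436
z^(5/3) = 2.5220
First term = 0.071 * 9.5436 * 2.5220 = 1.7089
Second term = 0.0018 * 869.233 = 1.5646
m = 3.2735 kg/s

3.2735 kg/s


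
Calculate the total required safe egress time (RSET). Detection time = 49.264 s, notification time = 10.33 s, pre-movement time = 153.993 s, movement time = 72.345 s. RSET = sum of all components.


Total = 49.264 + 10.33 + 153.993 + 72.345 = 285.932 s

285.932 s


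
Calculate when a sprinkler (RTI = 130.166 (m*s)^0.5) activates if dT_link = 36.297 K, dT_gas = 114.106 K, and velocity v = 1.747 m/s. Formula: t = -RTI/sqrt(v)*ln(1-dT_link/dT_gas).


dT_link/dT_gas = 0.31810
ln(1 - 0.31810) = -0.38287
t = -130.166 / sqrt(1.747) * -0.38287 = 37.705 s

37.705 s


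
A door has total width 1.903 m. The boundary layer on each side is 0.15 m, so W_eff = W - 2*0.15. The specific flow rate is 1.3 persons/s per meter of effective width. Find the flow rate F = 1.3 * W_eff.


W_eff = 1.903 - 0.30 = 1.603 m
F = 1.3 * 1.603 = 2.0839 persons/s

2.0839 persons/s


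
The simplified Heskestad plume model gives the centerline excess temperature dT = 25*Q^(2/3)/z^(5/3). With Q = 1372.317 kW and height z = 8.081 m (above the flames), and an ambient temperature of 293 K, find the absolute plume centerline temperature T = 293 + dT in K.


Q^(2/3) = 123.49
z^(5/3) = 32.542
dT = 25 * 123.49 / 32.542 = 94.871 K
T = 293 + 94.871 = 387.87 K

387.87 K


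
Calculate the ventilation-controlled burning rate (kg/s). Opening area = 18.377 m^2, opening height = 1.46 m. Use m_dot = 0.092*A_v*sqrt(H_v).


sqrt(H_v) = 1.2083
m_dot = 0.092 * 18.377 * 1.2083 = 2.0429 kg/s

2.0429 kg/s


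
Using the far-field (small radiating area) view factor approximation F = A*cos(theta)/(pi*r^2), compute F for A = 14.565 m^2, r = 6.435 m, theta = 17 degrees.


cos(17 deg) = 0.95630
pi*r^2 = 130.09
F = 14.565 * 0.95630 / 130.09 = 0.10707

0.10707


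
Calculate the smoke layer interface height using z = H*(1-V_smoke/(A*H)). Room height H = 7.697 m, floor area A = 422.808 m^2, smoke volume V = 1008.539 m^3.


V/(A*H) = 0.30990
1 - 0.30990 = 0.69010
z = 7.697 * 0.69010 = 5.3117 m

5.3117 m


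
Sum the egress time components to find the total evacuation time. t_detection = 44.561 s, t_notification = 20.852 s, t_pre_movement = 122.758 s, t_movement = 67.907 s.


Total = 44.561 + 20.852 + 122.758 + 67.907 = 256.078 s

256.078 s


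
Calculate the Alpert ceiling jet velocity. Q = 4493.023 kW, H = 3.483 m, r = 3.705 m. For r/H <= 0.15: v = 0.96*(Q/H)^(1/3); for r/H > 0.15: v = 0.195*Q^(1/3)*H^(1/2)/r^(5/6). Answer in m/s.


r/H = 3.705 / 3.483 = 1.0637
r/H > 0.15, so v = 0.195*Q^(1/3)*H^(1/2)/r^(5/6)
Q^(1/3) = 16.501
H^(1/2) = 1.8663
r^(5/6) = 2.9784
v = 0.195 * 16.501 * 1.8663 / 2.9784 = 2.0162 m/s

2.0162 m/s


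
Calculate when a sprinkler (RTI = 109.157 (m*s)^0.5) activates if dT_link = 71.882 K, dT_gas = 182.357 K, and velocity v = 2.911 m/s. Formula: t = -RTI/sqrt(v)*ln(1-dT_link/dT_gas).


dT_link/dT_gas = 0.39418
ln(1 - 0.39418) = -0.50118
t = -109.157 / sqrt(2.911) * -0.50118 = 32.064 s

32.064 s


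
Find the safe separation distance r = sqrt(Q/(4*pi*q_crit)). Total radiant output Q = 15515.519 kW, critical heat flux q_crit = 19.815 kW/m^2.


4*pi*q_crit = 249.00
Q/(4*pi*q_crit) = 62.311
r = sqrt(62.311) = 7.8937 m

7.8937 m


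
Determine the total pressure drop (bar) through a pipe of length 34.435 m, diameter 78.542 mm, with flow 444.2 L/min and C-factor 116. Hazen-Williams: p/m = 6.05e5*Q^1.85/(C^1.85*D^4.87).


Q^1.85 = 79072
C^1.85 = 6595.5
D^4.87 = 1.6949e+09
p/m = 0.0042794 bar/m
p_total = 0.0042794 * 34.435 = 0.14736 bar

0.14736 bar


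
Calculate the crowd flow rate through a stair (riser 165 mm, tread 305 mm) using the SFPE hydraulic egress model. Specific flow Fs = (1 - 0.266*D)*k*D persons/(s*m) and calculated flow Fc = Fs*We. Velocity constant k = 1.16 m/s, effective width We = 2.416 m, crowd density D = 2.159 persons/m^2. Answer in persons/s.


1 - 0.266*D = 1 - 0.266*2.159 = 0.42571
Fs = 0.42571 * 1.16 * 2.159 = 1.0662 persons/(s*m)
Fc = 1.0662 * 2.416 = 2.5758 persons/s

2.5758 persons/s


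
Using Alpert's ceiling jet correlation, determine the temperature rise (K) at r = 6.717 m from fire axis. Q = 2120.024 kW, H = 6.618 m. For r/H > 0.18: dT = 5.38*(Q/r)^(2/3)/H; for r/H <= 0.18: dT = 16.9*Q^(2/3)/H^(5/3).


r/H = 6.717 / 6.618 = 1.0150
r/H > 0.18, so dT = 5.38*(Q/r)^(2/3)/H
Q/r = 315.62
(Q/r)^(2/3) = 46.356
dT = 5.38 * 46.356 / 6.618 = 37.685 K

37.685 K


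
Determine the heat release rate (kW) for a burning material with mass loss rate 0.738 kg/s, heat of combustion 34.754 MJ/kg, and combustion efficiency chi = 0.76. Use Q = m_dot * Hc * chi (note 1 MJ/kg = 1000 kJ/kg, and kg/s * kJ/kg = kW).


Hc = 34.754 MJ/kg = 34.754 * 1000 kJ/kg = 34754 kJ/kg
Q = 0.738 kg/s * 34754 kJ/kg * 0.76 = 19493 kW

19493 kW


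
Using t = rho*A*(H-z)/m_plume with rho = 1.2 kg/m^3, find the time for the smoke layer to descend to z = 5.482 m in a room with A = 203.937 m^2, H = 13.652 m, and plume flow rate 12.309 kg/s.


H - z = 8.17 m
t = 1.2 * 203.937 * 8.17 / 12.309 = 162.43 s

162.43 s


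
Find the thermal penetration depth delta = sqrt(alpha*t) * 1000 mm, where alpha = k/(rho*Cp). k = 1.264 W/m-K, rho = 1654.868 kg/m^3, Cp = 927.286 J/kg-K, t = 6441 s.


alpha = 1.264 / (1654.868 * 927.286) = 8.2370e-07 m^2/s
alpha * t = 0.0053055
delta = sqrt(0.0053055) * 1000 = 72.839 mm

72.839 mm


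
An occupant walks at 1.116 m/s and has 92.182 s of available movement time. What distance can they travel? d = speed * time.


d = 1.116 * 92.182 = 102.88 m

102.88 m


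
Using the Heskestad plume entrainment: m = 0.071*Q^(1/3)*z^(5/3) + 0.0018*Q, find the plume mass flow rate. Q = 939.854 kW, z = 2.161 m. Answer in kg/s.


Q^(1/3) = 9.7954
z^(5/3) = 3.6121
First term = 0.071 * 9.7954 * 3.6121 = 2.5121
Second term = 0.0018 * 939.854 = 1.6917
m = 4.2038 kg/s

4.2038 kg/s


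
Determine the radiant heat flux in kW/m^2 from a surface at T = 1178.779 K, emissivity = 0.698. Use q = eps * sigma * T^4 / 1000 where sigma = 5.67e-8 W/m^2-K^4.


T^4 = 1.9308e+12
q = 0.698 * 5.67e-8 * 1.9308e+12 / 1000 = 76.413 kW/m^2

76.413 kW/m^2


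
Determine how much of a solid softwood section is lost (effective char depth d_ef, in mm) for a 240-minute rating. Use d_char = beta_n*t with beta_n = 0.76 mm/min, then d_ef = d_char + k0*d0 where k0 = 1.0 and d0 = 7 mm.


d_char = 0.76 * 240 = 182.4 mm
d_ef = 182.4 + 1.0*7 = 189.4 mm

189.4 mm


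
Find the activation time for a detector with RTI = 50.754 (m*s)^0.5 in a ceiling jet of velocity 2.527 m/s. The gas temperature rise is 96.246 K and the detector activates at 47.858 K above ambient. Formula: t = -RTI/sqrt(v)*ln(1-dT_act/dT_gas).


dT_act/dT_gas = 0.49725
ln(1 - 0.49725) = -0.68766
t = -50.754 / sqrt(2.527) * -0.68766 = 21.955 s

21.955 s


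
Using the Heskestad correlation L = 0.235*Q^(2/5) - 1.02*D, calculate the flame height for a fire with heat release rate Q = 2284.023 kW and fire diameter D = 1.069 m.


Q^(2/5) = 22.054
0.235 * Q^(2/5) = 5.1826
1.02 * D = 1.0904
L = 4.0922 m

4.0922 m


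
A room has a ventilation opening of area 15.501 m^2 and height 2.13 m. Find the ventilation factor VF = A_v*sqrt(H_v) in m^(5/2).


sqrt(H_v) = 1.4595
VF = 15.501 * 1.4595 = 22.623 m^(5/2)

22.623 m^(5/2)


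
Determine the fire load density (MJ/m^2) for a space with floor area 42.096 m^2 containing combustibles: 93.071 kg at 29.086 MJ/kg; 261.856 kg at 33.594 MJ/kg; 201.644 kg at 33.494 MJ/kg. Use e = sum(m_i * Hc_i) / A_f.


Total energy = 93.071*29.086 + 261.856*33.594 + 201.644*33.494
= 2707.063 + 8796.790 + 6753.864
= 18257.72 MJ
e = 18257.72 / 42.096 = 433.72 MJ/m^2

433.72 MJ/m^2


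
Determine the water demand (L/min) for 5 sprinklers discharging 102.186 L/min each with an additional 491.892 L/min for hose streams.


Sprinkler demand = 5 * 102.186 = 510.93 L/min
Total = 510.93 + 491.892 = 1002.822 L/min

1002.822 L/min


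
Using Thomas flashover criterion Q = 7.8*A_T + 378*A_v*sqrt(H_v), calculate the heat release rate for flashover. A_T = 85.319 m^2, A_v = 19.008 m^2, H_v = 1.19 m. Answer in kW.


7.8*A_T = 665.49
sqrt(H_v) = 1.0909
378*A_v*sqrt(H_v) = 7837.9
Q = 665.49 + 7837.9 = 8503.4 kW

8503.4 kW


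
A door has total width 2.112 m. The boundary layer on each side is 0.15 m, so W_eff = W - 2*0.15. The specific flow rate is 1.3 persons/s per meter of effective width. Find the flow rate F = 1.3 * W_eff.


W_eff = 2.112 - 0.30 = 1.812 m
F = 1.3 * 1.812 = 2.3556 persons/s

2.3556 persons/s


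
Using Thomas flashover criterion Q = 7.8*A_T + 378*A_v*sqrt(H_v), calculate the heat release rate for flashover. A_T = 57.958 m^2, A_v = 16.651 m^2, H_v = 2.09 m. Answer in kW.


7.8*A_T = 452.07
sqrt(H_v) = 1.4457
378*A_v*sqrt(H_v) = 9099.2
Q = 452.07 + 9099.2 = 9551.3 kW

9551.3 kW


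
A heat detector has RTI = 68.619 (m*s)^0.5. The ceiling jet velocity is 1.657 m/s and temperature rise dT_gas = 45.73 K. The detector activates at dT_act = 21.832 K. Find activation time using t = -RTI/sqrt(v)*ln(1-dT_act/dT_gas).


dT_act/dT_gas = 0.47741
ln(1 - 0.47741) = -0.64896
t = -68.619 / sqrt(1.657) * -0.64896 = 34.594 s

34.594 s


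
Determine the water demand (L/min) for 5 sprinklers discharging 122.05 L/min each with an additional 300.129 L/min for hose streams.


Sprinkler demand = 5 * 122.05 = 610.25 L/min
Total = 610.25 + 300.129 = 910.379 L/min

910.379 L/min


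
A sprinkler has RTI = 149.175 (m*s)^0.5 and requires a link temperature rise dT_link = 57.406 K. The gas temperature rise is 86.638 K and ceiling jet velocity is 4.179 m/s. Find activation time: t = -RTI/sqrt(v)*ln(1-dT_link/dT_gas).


dT_link/dT_gas = 0.66260
ln(1 - 0.66260) = -1.0865
t = -149.175 / sqrt(4.179) * -1.0865 = 79.283 s

79.283 s


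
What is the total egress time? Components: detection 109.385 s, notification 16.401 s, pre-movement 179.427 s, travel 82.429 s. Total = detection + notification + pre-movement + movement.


Total = 109.385 + 16.401 + 179.427 + 82.429 = 387.642 s

387.642 s


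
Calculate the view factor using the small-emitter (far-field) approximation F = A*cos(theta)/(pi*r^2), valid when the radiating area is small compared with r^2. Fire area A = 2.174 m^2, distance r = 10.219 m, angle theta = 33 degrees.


cos(33 deg) = 0.83867
pi*r^2 = 328.07
F = 2.174 * 0.83867 / 328.07 = 0.0055576

0.0055576


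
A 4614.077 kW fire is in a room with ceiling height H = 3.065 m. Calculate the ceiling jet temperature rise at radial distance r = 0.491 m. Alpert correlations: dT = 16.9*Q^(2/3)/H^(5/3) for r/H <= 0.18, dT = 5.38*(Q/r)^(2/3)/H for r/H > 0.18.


r/H = 0.491 / 3.065 = 0.16020
r/H <= 0.18, so dT = 16.9*Q^(2/3)/H^(5/3)
Q^(2/3) = 277.16
H^(5/3) = 6.4672
dT = 16.9 * 277.16 / 6.4672 = 724.26 K

724.26 K


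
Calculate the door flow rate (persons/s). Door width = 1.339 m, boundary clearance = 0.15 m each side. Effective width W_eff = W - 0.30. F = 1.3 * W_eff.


W_eff = 1.339 - 0.30 = 1.039 m
F = 1.3 * 1.039 = 1.3507 persons/s

1.3507 persons/s


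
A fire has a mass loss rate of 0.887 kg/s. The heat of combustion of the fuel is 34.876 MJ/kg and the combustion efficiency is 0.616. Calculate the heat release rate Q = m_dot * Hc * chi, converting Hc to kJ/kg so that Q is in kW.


Hc = 34.876 MJ/kg = 34.876 * 1000 kJ/kg = 34876 kJ/kg
Q = 0.887 kg/s * 34876 kJ/kg * 0.616 = 19056 kW

19056 kW


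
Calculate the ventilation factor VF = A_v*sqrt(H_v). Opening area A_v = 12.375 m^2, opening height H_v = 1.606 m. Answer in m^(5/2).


sqrt(H_v) = 1.2673
VF = 12.375 * 1.2673 = 15.683 m^(5/2)

15.683 m^(5/2)


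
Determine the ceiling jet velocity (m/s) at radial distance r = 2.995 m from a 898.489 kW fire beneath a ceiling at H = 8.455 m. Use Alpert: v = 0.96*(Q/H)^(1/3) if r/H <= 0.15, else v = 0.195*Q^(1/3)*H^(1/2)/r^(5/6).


r/H = 2.995 / 8.455 = 0.35423
r/H > 0.15, so v = 0.195*Q^(1/3)*H^(1/2)/r^(5/6)
Q^(1/3) = 9.6495
H^(1/2) = 2.9077
r^(5/6) = 2.4946
v = 0.195 * 9.6495 * 2.9077 / 2.4946 = 2.1933 m/s

2.1933 m/s


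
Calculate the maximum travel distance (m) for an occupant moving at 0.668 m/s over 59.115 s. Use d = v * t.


d = 0.668 * 59.115 = 39.489 m

39.489 m


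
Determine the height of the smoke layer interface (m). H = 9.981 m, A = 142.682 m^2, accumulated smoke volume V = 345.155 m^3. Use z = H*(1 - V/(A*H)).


V/(A*H) = 0.24237
1 - 0.24237 = 0.75763
z = 9.981 * 0.75763 = 7.5619 m

7.5619 m


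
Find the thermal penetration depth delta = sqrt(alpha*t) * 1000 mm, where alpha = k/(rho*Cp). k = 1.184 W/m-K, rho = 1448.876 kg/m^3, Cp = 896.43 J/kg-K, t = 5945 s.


alpha = 1.184 / (1448.876 * 896.43) = 9.1160e-07 m^2/s
alpha * t = 0.0054195
delta = sqrt(0.0054195) * 1000 = 73.617 mm

73.617 mm


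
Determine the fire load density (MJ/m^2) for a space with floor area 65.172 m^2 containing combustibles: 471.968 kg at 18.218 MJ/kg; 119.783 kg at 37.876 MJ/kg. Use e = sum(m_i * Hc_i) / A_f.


Total energy = 471.968*18.218 + 119.783*37.876
= 8598.313 + 4536.901
= 13135.21 MJ
e = 13135.21 / 65.172 = 201.55 MJ/m^2

201.55 MJ/m^2


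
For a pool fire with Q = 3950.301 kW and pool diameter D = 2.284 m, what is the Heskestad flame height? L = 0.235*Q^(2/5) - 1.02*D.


Q^(2/5) = 27.457
0.235 * Q^(2/5) = 6.4524
1.02 * D = 2.3297
L = 4.1227 m

4.1227 m


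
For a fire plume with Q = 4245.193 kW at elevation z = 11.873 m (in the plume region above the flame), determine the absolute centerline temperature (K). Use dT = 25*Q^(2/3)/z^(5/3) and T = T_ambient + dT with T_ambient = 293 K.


Q^(2/3) = 262.18
z^(5/3) = 61.792
dT = 25 * 262.18 / 61.792 = 106.07 K
T = 293 + 106.07 = 399.07 K

399.07 K
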